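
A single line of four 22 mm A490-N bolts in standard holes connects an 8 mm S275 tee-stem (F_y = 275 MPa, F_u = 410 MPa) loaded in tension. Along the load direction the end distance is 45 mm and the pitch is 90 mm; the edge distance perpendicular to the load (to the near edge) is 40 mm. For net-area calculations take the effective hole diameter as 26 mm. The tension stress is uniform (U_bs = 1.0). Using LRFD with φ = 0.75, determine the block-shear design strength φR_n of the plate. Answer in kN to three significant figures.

Shear plane L_v = 45 + 3·90 = 315 mm; A_gv = 315 × 8 = 2520 mm².
A_nv = (315 − 3.5·26) × 8 = 1792 mm².
A_nt = (40 − 0.5·26) × 8 = 216 mm².
0.6 F_u A_nv = 440.8 kN; 0.6 F_y A_gv = 415.8 kN → shear yielding governs the shear term.
R_n = 415.8 + 1.0 × 410 × 216 / 1000 = 504.4 kN.
Design strength φR_n = 0.75 × 504.4 = 378 kN.

378 kN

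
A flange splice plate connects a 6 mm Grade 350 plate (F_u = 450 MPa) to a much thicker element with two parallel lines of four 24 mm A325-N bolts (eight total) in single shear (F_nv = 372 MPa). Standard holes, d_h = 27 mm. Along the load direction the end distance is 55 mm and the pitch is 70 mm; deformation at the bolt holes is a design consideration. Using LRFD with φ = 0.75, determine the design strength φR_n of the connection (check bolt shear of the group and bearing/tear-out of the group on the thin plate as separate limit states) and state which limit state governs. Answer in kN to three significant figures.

Bolt shear: A_b = π·24²/4 = 452.4 mm²; R_n = 372 × 452.4 × 8 × 1 / 1000 = 1346 kN → 0.75 × 1346 = 1010 kN.
Bearing (1.2 l_c t F_u ≤ 2.4 d t F_u): upper limit = 2.4·24·6·450 / 1000 = 155.5 kN.
  Edge l_c = 55 − 27/2 = 41.5 → r_n = 134.5 kN; interior l_c = 70 − 27 = 43 → r_n = 139.3 kN.
  R_n,bearing = 2·134.5 + 6·139.3 = 1105 kN → 0.75 × 1105 = 829 kN.
Bearing governs: 829 kN.

829 kN (bearing governs)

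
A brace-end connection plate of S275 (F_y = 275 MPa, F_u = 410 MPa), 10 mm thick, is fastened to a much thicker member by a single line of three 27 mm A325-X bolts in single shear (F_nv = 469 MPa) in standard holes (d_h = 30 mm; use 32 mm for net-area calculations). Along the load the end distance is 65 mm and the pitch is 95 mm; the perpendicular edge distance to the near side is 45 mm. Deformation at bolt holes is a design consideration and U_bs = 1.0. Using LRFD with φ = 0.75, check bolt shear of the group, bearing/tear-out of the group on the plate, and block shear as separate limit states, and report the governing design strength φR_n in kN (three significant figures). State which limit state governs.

Bolt shear: A_b = π·27²/4 = 572.6 mm²; R_n = 469 × 572.6 × 3 × 1 / 1000 = 805.6 kN → 0.75 × 805.6 = 604 kN.
Bearing: edge l_c = 50, r_n = 246 kN; interior l_c = 65, r_n = 265.7 kN; R_n = 246 + 2·265.7 = 777.4 kN → 583 kN.
Block shear: A_gv = 2550, A_nv = 1750, A_nt = 290 mm²; R_n = min(0.6F_uA_nv, 0.6F_yA_gv) + U_bs·F_u·A_nt = 539.6 kN → 405 kN.
Block shear governs: 405 kN.

405 kN (block shear governs)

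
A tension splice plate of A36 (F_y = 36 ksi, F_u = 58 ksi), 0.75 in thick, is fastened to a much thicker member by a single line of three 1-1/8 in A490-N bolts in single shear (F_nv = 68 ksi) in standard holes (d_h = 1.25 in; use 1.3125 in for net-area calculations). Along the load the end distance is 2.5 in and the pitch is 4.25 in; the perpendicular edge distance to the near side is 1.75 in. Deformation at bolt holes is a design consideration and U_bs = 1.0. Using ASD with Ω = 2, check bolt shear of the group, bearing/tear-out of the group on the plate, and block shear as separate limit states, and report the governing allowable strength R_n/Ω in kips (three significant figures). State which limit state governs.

101 kips (bolt shear governs)

Bolt shear: A_b = π·1.125²/4 = 0.994 in²; R_n = 68 × 0.994 × 3 × 1 = 202.8 kips → 202.8 / 2 = 101 kips.
Bearing: edge l_c = 1.875, r_n = 97.88 kips; interior l_c = 3, r_n = 117.4 kips; R_n = 97.88 + 2·117.4 = 332.8 kips → 166 kips.
Block shear: A_gv = 8.25, A_nv = 5.789, A_nt = 0.8203 in²; R_n = min(0.6F_uA_nv, 0.6F_yA_gv) + U_bs·F_u·A_nt = 225.8 kips → 113 kips.
Bolt shear governs: 101 kips.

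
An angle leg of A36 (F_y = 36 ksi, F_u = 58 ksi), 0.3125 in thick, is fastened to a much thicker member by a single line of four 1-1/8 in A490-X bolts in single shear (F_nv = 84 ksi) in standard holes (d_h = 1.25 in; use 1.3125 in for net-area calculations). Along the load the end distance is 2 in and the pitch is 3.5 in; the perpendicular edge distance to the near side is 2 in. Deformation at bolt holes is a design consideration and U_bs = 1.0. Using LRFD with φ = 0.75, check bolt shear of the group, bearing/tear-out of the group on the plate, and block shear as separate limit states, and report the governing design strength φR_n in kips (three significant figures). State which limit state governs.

81.5 kips (block shear governs)

Bolt shear: A_b = π·1.125²/4 = 0.994 in²; R_n = 84 × 0.994 × 4 × 1 = 334 kips → 0.75 × 334 = 250 kips.
Bearing: edge l_c = 1.375, r_n = 29.91 kips; interior l_c = 2.25, r_n = 48.94 kips; R_n = 29.91 + 3·48.94 = 176.7 kips → 133 kips.
Block shear: A_gv = 3.906, A_nv = 2.471, A_nt = 0.4199 in²; R_n = min(0.6F_uA_nv, 0.6F_yA_gv) + U_bs·F_u·A_nt = 108.7 kips → 81.5 kips.
Block shear governs: 81.5 kips.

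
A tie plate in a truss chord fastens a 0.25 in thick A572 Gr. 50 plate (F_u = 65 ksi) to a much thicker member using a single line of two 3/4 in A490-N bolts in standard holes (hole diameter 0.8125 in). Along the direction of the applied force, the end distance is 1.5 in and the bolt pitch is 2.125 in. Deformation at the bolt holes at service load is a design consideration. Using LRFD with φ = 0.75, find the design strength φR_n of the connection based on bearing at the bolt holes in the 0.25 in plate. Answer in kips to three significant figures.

Per bolt r_n = 1.2 l_c t F_u ≤ 2.4 d t F_u; upper limit = 2.4 × 0.75 × 0.25 × 65 = 29.25 kips.
Edge bolt: l_c = 1.5 − 0.8125/2 = 1.094 in → 1.2 × 1.094 × 0.25 × 65 = 21.33 → r_n = 21.33 kips.
Interior bolts: l_c = 2.125 − 0.8125 = 1.312 in → 1.2 × 1.312 × 0.25 × 65 = 25.59 → r_n = 25.59 kips.
R_n = 1 × 21.33 + 1 × 25.59 = 46.92 kips.
Design strength φR_n = 0.75 × 46.92 = 35.2 kips.

35.2 kips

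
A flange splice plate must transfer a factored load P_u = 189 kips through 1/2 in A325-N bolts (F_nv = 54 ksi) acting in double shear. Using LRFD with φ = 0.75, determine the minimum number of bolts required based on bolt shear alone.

A_b = π·0.5²/4 = 0.1963 in².
Per-bolt design strength φR_n = 0.75 × 54 × 0.1963 × 2 = 15.9 kips.
n ≥ 189 / 15.9 = 11.88 → use 12 bolts.

12 bolts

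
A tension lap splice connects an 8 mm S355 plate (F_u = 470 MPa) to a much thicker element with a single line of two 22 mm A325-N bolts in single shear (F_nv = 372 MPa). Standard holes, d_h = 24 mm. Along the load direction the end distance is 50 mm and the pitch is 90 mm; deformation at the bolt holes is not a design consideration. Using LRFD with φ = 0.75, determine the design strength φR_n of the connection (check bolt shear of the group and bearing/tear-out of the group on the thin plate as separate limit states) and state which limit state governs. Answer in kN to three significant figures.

212 kN (bolt shear governs)

Bolt shear: A_b = π·22²/4 = 380.1 mm²; R_n = 372 × 380.1 × 2 × 1 / 1000 = 282.8 kN → 0.75 × 282.8 = 212 kN.
Bearing (1.5 l_c t F_u ≤ 3.0 d t F_u): upper limit = 3.0·22·8·470 / 1000 = 248.2 kN.
  Edge l_c = 50 − 24/2 = 38 → r_n = 214.3 kN; interior l_c = 90 − 24 = 66 → r_n = 248.2 kN.
  R_n,bearing = 1·214.3 + 1·248.2 = 462.5 kN → 0.75 × 462.5 = 347 kN.
Bolt shear governs: 212 kN.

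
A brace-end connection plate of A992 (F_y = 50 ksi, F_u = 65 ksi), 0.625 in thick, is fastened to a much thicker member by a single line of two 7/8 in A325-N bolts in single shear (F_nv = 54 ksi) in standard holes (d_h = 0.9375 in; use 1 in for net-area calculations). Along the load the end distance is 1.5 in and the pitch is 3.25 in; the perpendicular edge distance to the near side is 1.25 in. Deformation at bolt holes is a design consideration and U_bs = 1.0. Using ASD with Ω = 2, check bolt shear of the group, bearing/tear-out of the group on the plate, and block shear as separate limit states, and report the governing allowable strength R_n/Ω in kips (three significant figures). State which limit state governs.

Bolt shear: A_b = π·0.875²/4 = 0.6013 in²; R_n = 54 × 0.6013 × 2 × 1 = 64.94 kips → 64.94 / 2 = 32.5 kips.
Bearing: edge l_c = 1.031, r_n = 50.27 kips; interior l_c = 2.312, r_n = 85.31 kips; R_n = 50.27 + 1·85.31 = 135.6 kips → 67.8 kips.
Block shear: A_gv = 2.969, A_nv = 2.031, A_nt = 0.4688 in²; R_n = min(0.6F_uA_nv, 0.6F_yA_gv) + U_bs·F_u·A_nt = 109.7 kips → 54.8 kips.
Bolt shear governs: 32.5 kips.

32.5 kips (bolt shear governs)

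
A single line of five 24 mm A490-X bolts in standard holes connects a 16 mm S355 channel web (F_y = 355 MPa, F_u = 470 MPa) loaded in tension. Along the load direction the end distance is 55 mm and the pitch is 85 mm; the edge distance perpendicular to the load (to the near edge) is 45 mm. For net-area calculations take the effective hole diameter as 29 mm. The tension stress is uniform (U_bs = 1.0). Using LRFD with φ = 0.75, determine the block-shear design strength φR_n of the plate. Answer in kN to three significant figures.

1070 kN

Shear plane L_v = 55 + 4·85 = 395 mm; A_gv = 395 × 16 = 6320 mm².
A_nv = (395 − 4.5·29) × 16 = 4232 mm².
A_nt = (45 − 0.5·29) × 16 = 488 mm².
0.6 F_u A_nv = 1193 kN; 0.6 F_y A_gv = 1346 kN → shear rupture governs the shear term.
R_n = 1193 + 1.0 × 470 × 488 / 1000 = 1423 kN.
Design strength φR_n = 0.75 × 1423 = 1070 kN.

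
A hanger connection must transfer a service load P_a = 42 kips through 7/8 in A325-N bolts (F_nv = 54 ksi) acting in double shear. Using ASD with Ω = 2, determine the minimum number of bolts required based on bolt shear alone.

2 bolts

A_b = π·0.875²/4 = 0.6013 in².
Per-bolt allowable strength R_n/Ω = 54 × 0.6013 × 2 / 2 = 32.47 kips.
n ≥ 42 / 32.47 = 1.293 → use 2 bolts.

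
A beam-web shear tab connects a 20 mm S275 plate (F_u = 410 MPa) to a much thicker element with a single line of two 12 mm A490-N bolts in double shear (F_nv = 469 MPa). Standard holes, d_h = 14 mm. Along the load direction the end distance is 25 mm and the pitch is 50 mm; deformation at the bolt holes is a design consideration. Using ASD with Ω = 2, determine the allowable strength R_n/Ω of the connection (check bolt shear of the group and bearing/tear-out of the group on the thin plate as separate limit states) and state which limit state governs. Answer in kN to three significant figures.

Bolt shear: A_b = π·12²/4 = 113.1 mm²; R_n = 469 × 113.1 × 2 × 2 / 1000 = 212.2 kN → 212.2 / 2 = 106 kN.
Bearing (1.2 l_c t F_u ≤ 2.4 d t F_u): upper limit = 2.4·12·20·410 / 1000 = 236.2 kN.
  Edge l_c = 25 − 14/2 = 18 → r_n = 177.1 kN; interior l_c = 50 − 14 = 36 → r_n = 236.2 kN.
  R_n,bearing = 1·177.1 + 1·236.2 = 413.3 kN → 413.3 / 2 = 207 kN.
Bolt shear governs: 106 kN.

106 kN (bolt shear governs)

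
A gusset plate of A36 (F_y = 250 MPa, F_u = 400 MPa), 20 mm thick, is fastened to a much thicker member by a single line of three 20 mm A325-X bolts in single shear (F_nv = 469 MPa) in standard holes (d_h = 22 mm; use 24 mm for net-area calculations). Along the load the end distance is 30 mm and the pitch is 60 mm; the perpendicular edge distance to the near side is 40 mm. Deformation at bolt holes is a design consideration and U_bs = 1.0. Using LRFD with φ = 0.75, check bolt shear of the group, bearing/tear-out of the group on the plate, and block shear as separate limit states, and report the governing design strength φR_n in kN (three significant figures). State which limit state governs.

Bolt shear: A_b = π·20²/4 = 314.2 mm²; R_n = 469 × 314.2 × 3 × 1 / 1000 = 442 kN → 0.75 × 442 = 332 kN.
Bearing: edge l_c = 19, r_n = 182.4 kN; interior l_c = 38, r_n = 364.8 kN; R_n = 182.4 + 2·364.8 = 912 kN → 684 kN.
Block shear: A_gv = 3000, A_nv = 1800, A_nt = 560 mm²; R_n = min(0.6F_uA_nv, 0.6F_yA_gv) + U_bs·F_u·A_nt = 656 kN → 492 kN.
Bolt shear governs: 332 kN.

332 kN (bolt shear governs)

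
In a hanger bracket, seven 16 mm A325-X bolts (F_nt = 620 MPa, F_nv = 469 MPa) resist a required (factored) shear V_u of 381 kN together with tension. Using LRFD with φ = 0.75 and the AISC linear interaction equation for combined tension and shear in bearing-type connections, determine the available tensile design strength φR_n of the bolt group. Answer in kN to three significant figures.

347 kN

A_b = π·16²/4 = 201.1 mm²; f_rv = 381 × 1000 / (7 × 201.1) = 270.7 MPa.
F'_nt = 1.3 F_nt − (F_nt / φF_nv) f_rv = 1.3·620 − (620/(0.75·469))·270.7 = 328.9 MPa, capped at F_nt → F'_nt = 328.9 MPa.
R_n = F'_nt · A_b · n = 328.9 × 201.1 × 7 / 1000 = 462.8 kN.
Design strength φR_n = 0.75 × 462.8 = 347 kN.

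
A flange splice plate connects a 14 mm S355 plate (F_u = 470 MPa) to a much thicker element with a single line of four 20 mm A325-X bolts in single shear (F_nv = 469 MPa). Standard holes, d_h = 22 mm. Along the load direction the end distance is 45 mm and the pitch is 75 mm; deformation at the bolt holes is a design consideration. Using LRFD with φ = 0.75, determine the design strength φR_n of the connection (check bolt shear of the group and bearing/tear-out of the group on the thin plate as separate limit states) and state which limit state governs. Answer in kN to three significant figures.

Bolt shear: A_b = π·20²/4 = 314.2 mm²; R_n = 469 × 314.2 × 4 × 1 / 1000 = 589.4 kN → 0.75 × 589.4 = 442 kN.
Bearing (1.2 l_c t F_u ≤ 2.4 d t F_u): upper limit = 2.4·20·14·470 / 1000 = 315.8 kN.
  Edge l_c = 45 − 22/2 = 34 → r_n = 268.5 kN; interior l_c = 75 − 22 = 53 → r_n = 315.8 kN.
  R_n,bearing = 1·268.5 + 3·315.8 = 1216 kN → 0.75 × 1216 = 912 kN.
Bolt shear governs: 442 kN.

442 kN (bolt shear governs)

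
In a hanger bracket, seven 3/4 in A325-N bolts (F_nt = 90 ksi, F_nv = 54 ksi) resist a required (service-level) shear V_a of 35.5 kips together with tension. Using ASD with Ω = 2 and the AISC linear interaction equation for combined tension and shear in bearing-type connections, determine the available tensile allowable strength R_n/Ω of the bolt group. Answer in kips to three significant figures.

122 kips

A_b = π·0.75²/4 = 0.4418 in²; f_rv = 35.5 / (7 × 0.4418) = 11.48 ksi.
F'_nt = 1.3 F_nt − (Ω F_nt / F_nv) f_rv = 1.3·90 − (2·90/54)·11.48 = 78.74 ksi, capped at F_nt → F'_nt = 78.74 ksi.
R_n = F'_nt · A_b · n = 78.74 × 0.4418 × 7 = 243.5 kips.
Allowable strength R_n/Ω = 243.5 / 2 = 122 kips.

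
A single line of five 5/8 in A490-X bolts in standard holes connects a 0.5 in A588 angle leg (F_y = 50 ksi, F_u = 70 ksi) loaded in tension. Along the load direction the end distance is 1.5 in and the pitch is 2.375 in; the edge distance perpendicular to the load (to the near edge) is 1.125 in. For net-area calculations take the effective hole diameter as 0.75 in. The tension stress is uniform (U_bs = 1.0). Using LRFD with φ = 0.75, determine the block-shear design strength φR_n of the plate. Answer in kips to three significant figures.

Shear plane L_v = 1.5 + 4·2.375 = 11 in; A_gv = 11 × 0.5 = 5.5 in².
A_nv = (11 − 4.5·0.75) × 0.5 = 3.812 in².
A_nt = (1.125 − 0.5·0.75) × 0.5 = 0.375 in².
0.6 F_u A_nv = 160.1 kips; 0.6 F_y A_gv = 165 kips → shear rupture governs the shear term.
R_n = 160.1 + 1.0 × 70 × 0.375 = 186.4 kips.
Design strength φR_n = 0.75 × 186.4 = 140 kips.

140 kips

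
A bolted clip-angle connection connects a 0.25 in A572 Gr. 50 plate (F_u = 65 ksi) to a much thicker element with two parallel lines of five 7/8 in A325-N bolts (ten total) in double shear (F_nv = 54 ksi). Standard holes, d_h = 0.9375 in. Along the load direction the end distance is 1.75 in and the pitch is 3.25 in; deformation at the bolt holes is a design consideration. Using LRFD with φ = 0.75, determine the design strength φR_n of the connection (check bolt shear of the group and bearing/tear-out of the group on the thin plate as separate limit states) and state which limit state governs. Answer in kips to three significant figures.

242 kips (bearing governs)

Bolt shear: A_b = π·0.875²/4 = 0.6013 in²; R_n = 54 × 0.6013 × 10 × 2 = 649.4 kips → 0.75 × 649.4 = 487 kips.
Bearing (1.2 l_c t F_u ≤ 2.4 d t F_u): upper limit = 2.4·0.875·0.25·65 = 34.12 kips.
  Edge l_c = 1.75 − 0.9375/2 = 1.281 → r_n = 24.98 kips; interior l_c = 3.25 − 0.9375 = 2.312 → r_n = 34.12 kips.
  R_n,bearing = 2·24.98 + 8·34.12 = 323 kips → 0.75 × 323 = 242 kips.
Bearing governs: 242 kips.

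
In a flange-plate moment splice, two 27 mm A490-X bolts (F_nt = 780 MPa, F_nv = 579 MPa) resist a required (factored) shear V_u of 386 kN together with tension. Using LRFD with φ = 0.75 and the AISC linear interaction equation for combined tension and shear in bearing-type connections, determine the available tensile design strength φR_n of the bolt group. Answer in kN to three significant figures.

A_b = π·27²/4 = 572.6 mm²; f_rv = 386 × 1000 / (2 × 572.6) = 337.1 MPa.
F'_nt = 1.3 F_nt − (F_nt / φF_nv) f_rv = 1.3·780 − (780/(0.75·579))·337.1 = 408.5 MPa, capped at F_nt → F'_nt = 408.5 MPa.
R_n = F'_nt · A_b · n = 408.5 × 572.6 × 2 / 1000 = 467.8 kN.
Design strength φR_n = 0.75 × 467.8 = 351 kN.

351 kN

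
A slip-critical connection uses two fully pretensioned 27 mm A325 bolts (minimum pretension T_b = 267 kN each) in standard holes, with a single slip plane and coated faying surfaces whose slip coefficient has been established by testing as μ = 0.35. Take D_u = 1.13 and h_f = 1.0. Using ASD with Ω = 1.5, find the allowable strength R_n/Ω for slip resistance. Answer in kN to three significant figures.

141 kN

R_n = μ · D_u · h_f · T_b · n_s · n_b = 0.35 × 1.13 × 1.0 × 267 × 1 × 2 = 211.2 kN.
Allowable strength R_n/Ω = 211.2 / 1.5 = 141 kN.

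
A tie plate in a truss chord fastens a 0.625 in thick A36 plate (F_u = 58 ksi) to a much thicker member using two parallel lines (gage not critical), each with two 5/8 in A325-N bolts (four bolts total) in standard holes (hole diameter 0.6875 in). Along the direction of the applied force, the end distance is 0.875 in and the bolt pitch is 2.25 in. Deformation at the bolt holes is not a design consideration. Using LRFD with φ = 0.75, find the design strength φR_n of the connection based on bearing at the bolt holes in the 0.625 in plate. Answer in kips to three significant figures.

Per bolt r_n = 1.5 l_c t F_u ≤ 3.0 d t F_u; upper limit = 3.0 × 0.625 × 0.625 × 58 = 67.97 kips.
Edge bolt: l_c = 0.875 − 0.6875/2 = 0.5312 in → 1.5 × 0.5312 × 0.625 × 58 = 28.89 → r_n = 28.89 kips.
Interior bolts: l_c = 2.25 − 0.6875 = 1.562 in → 1.5 × 1.562 × 0.625 × 58 = 84.96 → r_n = 67.97 kips.
R_n = 2 × 28.89 + 2 × 67.97 = 193.7 kips.
Design strength φR_n = 0.75 × 193.7 = 145 kips.

145 kips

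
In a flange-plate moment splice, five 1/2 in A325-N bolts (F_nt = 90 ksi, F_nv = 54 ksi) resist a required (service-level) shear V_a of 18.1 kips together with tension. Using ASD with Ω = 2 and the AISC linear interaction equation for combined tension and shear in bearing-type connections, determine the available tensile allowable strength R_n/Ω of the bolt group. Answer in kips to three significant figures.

A_b = π·0.5²/4 = 0.1963 in²; f_rv = 18.1 / (5 × 0.1963) = 18.44 ksi.
F'_nt = 1.3 F_nt − (Ω F_nt / F_nv) f_rv = 1.3·90 − (2·90/54)·18.44 = 55.54 ksi, capped at F_nt → F'_nt = 55.54 ksi.
R_n = F'_nt · A_b · n = 55.54 × 0.1963 × 5 = 54.53 kips.
Allowable strength R_n/Ω = 54.53 / 2 = 27.3 kips.

27.3 kips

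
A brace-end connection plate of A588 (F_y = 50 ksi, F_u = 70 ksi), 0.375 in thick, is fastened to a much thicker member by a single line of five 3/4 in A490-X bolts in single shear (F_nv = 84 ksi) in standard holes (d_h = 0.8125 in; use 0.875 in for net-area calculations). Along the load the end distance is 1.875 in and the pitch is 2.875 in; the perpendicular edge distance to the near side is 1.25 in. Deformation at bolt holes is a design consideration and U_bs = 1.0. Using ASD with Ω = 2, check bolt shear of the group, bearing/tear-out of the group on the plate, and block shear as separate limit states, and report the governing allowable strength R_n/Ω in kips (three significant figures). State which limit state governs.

85 kips (block shear governs)

Bolt shear: A_b = π·0.75²/4 = 0.4418 in²; R_n = 84 × 0.4418 × 5 × 1 = 185.6 kips → 185.6 / 2 = 92.8 kips.
Bearing: edge l_c = 1.469, r_n = 46.27 kips; interior l_c = 2.062, r_n = 47.25 kips; R_n = 46.27 + 4·47.25 = 235.3 kips → 118 kips.
Block shear: A_gv = 5.016, A_nv = 3.539, A_nt = 0.3047 in²; R_n = min(0.6F_uA_nv, 0.6F_yA_gv) + U_bs·F_u·A_nt = 170 kips → 85 kips.
Block shear governs: 85 kips.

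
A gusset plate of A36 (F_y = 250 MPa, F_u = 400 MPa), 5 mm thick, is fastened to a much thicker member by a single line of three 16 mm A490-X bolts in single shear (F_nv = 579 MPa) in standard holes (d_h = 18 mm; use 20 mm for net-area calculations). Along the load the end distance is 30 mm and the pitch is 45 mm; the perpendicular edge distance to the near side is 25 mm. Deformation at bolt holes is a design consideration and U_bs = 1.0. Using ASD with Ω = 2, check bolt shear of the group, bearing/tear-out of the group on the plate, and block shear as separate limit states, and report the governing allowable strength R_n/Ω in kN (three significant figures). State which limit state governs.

Bolt shear: A_b = π·16²/4 = 201.1 mm²; R_n = 579 × 201.1 × 3 × 1 / 1000 = 349.2 kN → 349.2 / 2 = 175 kN.
Bearing: edge l_c = 21, r_n = 50.4 kN; interior l_c = 27, r_n = 64.8 kN; R_n = 50.4 + 2·64.8 = 180 kN → 90 kN.
Block shear: A_gv = 600, A_nv = 350, A_nt = 75 mm²; R_n = min(0.6F_uA_nv, 0.6F_yA_gv) + U_bs·F_u·A_nt = 114 kN → 57 kN.
Block shear governs: 57 kN.

57 kN (block shear governs)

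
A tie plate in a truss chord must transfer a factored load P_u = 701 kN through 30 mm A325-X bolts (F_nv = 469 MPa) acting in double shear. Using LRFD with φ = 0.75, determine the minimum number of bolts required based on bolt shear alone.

2 bolts

A_b = π·30²/4 = 706.9 mm².
Per-bolt design strength φR_n = 0.75 × 469 × 706.9 × 2 / 1000 = 497.3 kN.
n ≥ 701 / 497.3 = 1.41 → use 2 bolts.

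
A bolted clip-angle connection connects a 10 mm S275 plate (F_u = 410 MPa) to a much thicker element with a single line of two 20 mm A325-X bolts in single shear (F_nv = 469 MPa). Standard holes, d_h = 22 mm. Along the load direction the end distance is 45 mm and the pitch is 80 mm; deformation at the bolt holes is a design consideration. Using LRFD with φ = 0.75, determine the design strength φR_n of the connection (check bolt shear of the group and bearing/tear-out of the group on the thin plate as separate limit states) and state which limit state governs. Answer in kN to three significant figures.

221 kN (bolt shear governs)

Bolt shear: A_b = π·20²/4 = 314.2 mm²; R_n = 469 × 314.2 × 2 × 1 / 1000 = 294.7 kN → 0.75 × 294.7 = 221 kN.
Bearing (1.2 l_c t F_u ≤ 2.4 d t F_u): upper limit = 2.4·20·10·410 / 1000 = 196.8 kN.
  Edge l_c = 45 − 22/2 = 34 → r_n = 167.3 kN; interior l_c = 80 − 22 = 58 → r_n = 196.8 kN.
  R_n,bearing = 1·167.3 + 1·196.8 = 364.1 kN → 0.75 × 364.1 = 273 kN.
Bolt shear governs: 221 kN.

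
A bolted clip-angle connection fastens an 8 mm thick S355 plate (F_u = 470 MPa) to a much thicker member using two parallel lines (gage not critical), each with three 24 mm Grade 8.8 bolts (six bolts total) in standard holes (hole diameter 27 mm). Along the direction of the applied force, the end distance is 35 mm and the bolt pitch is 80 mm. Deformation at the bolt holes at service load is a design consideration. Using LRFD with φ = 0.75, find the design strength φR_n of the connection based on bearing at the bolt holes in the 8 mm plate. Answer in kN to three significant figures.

795 kN

Per bolt r_n = 1.2 l_c t F_u ≤ 2.4 d t F_u; upper limit = 2.4 × 24 × 8 × 470 / 1000 = 216.6 kN.
Edge bolt: l_c = 35 − 27/2 = 21.5 mm → 1.2 × 21.5 × 8 × 470 / 1000 = 97.01 → r_n = 97.01 kN.
Interior bolts: l_c = 80 − 27 = 53 mm → 1.2 × 53 × 8 × 470 / 1000 = 239.1 → r_n = 216.6 kN.
R_n = 2 × 97.01 + 4 × 216.6 = 1060 kN.
Design strength φR_n = 0.75 × 1060 = 795 kN.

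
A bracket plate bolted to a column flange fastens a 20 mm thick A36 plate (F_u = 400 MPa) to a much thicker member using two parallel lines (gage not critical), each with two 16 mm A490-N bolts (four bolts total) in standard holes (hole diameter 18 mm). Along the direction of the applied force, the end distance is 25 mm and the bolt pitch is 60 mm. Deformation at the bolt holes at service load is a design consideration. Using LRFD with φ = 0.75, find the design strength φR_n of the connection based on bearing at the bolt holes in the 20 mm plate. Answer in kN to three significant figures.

691 kN

Per bolt r_n = 1.2 l_c t F_u ≤ 2.4 d t F_u; upper limit = 2.4 × 16 × 20 × 400 / 1000 = 307.2 kN.
Edge bolt: l_c = 25 − 18/2 = 16 mm → 1.2 × 16 × 20 × 400 / 1000 = 153.6 → r_n = 153.6 kN.
Interior bolts: l_c = 60 − 18 = 42 mm → 1.2 × 42 × 20 × 400 / 1000 = 403.2 → r_n = 307.2 kN.
R_n = 2 × 153.6 + 2 × 307.2 = 921.6 kN.
Design strength φR_n = 0.75 × 921.6 = 691 kN.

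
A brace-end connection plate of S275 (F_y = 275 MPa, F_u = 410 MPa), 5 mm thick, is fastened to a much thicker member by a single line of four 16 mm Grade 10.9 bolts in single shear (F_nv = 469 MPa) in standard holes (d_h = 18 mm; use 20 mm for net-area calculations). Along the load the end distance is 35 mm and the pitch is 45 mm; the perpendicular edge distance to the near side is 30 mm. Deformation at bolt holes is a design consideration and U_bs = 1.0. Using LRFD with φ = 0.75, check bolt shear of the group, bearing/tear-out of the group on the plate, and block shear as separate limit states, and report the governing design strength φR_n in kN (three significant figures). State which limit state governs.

Bolt shear: A_b = π·16²/4 = 201.1 mm²; R_n = 469 × 201.1 × 4 × 1 / 1000 = 377.2 kN → 0.75 × 377.2 = 283 kN.
Bearing: edge l_c = 26, r_n = 63.96 kN; interior l_c = 27, r_n = 66.42 kN; R_n = 63.96 + 3·66.42 = 263.2 kN → 197 kN.
Block shear: A_gv = 850, A_nv = 500, A_nt = 100 mm²; R_n = min(0.6F_uA_nv, 0.6F_yA_gv) + U_bs·F_u·A_nt = 164 kN → 123 kN.
Block shear governs: 123 kN.

123 kN (block shear governs)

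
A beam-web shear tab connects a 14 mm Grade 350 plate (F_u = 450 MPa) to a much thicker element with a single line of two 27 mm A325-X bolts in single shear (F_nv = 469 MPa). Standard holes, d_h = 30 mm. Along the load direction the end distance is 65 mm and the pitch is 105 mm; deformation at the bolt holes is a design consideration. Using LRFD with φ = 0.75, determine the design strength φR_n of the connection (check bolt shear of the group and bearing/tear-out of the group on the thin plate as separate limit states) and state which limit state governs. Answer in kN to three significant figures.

Bolt shear: A_b = π·27²/4 = 572.6 mm²; R_n = 469 × 572.6 × 2 × 1 / 1000 = 537.1 kN → 0.75 × 537.1 = 403 kN.
Bearing (1.2 l_c t F_u ≤ 2.4 d t F_u): upper limit = 2.4·27·14·450 / 1000 = 408.2 kN.
  Edge l_c = 65 − 30/2 = 50 → r_n = 378 kN; interior l_c = 105 − 30 = 75 → r_n = 408.2 kN.
  R_n,bearing = 1·378 + 1·408.2 = 786.2 kN → 0.75 × 786.2 = 590 kN.
Bolt shear governs: 403 kN.

403 kN (bolt shear governs)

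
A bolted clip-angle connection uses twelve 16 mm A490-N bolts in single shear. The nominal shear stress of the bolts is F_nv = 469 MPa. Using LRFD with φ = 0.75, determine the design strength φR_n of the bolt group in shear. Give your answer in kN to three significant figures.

849 kN

A_b = π × 16² / 4 = 201.1 mm².
R_n = F_nv · A_b · n · n_s = 469 × 201.1 × 12 × 1 / 1000 = 1132 kN.
Design strength φR_n = 0.75 × 1132 = 849 kN.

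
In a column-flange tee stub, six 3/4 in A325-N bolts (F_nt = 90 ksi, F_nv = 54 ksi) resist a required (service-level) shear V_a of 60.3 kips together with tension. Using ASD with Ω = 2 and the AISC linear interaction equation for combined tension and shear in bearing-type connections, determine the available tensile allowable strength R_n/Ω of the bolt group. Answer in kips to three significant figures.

54.6 kips

A_b = π·0.75²/4 = 0.4418 in²; f_rv = 60.3 / (6 × 0.4418) = 22.75 ksi.
F'_nt = 1.3 F_nt − (Ω F_nt / F_nv) f_rv = 1.3·90 − (2·90/54)·22.75 = 41.17 ksi, capped at F_nt → F'_nt = 41.17 ksi.
R_n = F'_nt · A_b · n = 41.17 × 0.4418 × 6 = 109.1 kips.
Allowable strength R_n/Ω = 109.1 / 2 = 54.6 kips.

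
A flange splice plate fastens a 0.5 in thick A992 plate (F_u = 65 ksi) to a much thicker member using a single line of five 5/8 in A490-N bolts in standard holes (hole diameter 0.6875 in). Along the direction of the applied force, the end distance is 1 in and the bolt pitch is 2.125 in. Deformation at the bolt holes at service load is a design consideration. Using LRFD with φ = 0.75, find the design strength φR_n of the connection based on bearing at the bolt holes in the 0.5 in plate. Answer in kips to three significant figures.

165 kips

Per bolt r_n = 1.2 l_c t F_u ≤ 2.4 d t F_u; upper limit = 2.4 × 0.625 × 0.5 × 65 = 48.75 kips.
Edge bolt: l_c = 1 − 0.6875/2 = 0.6562 in → 1.2 × 0.6562 × 0.5 × 65 = 25.59 → r_n = 25.59 kips.
Interior bolts: l_c = 2.125 − 0.6875 = 1.438 in → 1.2 × 1.438 × 0.5 × 65 = 56.06 → r_n = 48.75 kips.
R_n = 1 × 25.59 + 4 × 48.75 = 220.6 kips.
Design strength φR_n = 0.75 × 220.6 = 165 kips.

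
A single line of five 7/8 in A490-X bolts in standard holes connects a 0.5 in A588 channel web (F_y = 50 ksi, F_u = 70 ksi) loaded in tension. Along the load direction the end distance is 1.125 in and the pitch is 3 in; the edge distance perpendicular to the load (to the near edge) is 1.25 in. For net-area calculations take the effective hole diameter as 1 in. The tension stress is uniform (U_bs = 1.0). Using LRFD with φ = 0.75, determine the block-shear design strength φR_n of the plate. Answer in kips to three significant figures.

156 kips

Shear plane L_v = 1.125 + 4·3 = 13.12 in; A_gv = 13.12 × 0.5 = 6.562 in².
A_nv = (13.12 − 4.5·1) × 0.5 = 4.312 in².
A_nt = (1.25 − 0.5·1) × 0.5 = 0.375 in².
0.6 F_u A_nv = 181.1 kips; 0.6 F_y A_gv = 196.9 kips → shear rupture governs the shear term.
R_n = 181.1 + 1.0 × 70 × 0.375 = 207.4 kips.
Design strength φR_n = 0.75 × 207.4 = 156 kips.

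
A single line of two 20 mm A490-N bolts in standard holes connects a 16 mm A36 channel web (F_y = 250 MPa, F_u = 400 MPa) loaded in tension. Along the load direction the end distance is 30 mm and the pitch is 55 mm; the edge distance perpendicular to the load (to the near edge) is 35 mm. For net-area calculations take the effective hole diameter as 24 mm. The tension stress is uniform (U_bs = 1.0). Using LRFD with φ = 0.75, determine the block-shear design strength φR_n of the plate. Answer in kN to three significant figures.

Shear plane L_v = 30 + 1·55 = 85 mm; A_gv = 85 × 16 = 1360 mm².
A_nv = (85 − 1.5·24) × 16 = 784 mm².
A_nt = (35 − 0.5·24) × 16 = 368 mm².
0.6 F_u A_nv = 188.2 kN; 0.6 F_y A_gv = 204 kN → shear rupture governs the shear term.
R_n = 188.2 + 1.0 × 400 × 368 / 1000 = 335.4 kN.
Design strength φR_n = 0.75 × 335.4 = 252 kN.

252 kN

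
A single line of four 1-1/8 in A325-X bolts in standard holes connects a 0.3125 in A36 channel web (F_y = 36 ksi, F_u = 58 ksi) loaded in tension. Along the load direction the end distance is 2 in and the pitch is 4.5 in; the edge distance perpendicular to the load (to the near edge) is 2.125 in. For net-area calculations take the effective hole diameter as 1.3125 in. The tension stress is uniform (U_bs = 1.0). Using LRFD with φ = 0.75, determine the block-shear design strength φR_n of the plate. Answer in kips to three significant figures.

98.4 kips

Shear plane L_v = 2 + 3·4.5 = 15.5 in; A_gv = 15.5 × 0.3125 = 4.844 in².
A_nv = (15.5 − 3.5·1.3125) × 0.3125 = 3.408 in².
A_nt = (2.125 − 0.5·1.3125) × 0.3125 = 0.459 in².
0.6 F_u A_nv = 118.6 kips; 0.6 F_y A_gv = 104.6 kips → shear yielding governs the shear term.
R_n = 104.6 + 1.0 × 58 × 0.459 = 131.2 kips.
Design strength φR_n = 0.75 × 131.2 = 98.4 kips.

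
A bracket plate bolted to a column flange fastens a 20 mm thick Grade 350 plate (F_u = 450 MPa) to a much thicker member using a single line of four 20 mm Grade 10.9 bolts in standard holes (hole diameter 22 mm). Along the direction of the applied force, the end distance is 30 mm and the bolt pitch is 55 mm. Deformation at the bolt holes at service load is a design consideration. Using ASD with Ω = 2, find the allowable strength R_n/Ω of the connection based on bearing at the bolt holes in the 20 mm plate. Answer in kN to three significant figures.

Per bolt r_n = 1.2 l_c t F_u ≤ 2.4 d t F_u; upper limit = 2.4 × 20 × 20 × 450 / 1000 = 432 kN.
Edge bolt: l_c = 30 − 22/2 = 19 mm → 1.2 × 19 × 20 × 450 / 1000 = 205.2 → r_n = 205.2 kN.
Interior bolts: l_c = 55 − 22 = 33 mm → 1.2 × 33 × 20 × 450 / 1000 = 356.4 → r_n = 356.4 kN.
R_n = 1 × 205.2 + 3 × 356.4 = 1274 kN.
Allowable strength R_n/Ω = 1274 / 2 = 637 kN.

637 kN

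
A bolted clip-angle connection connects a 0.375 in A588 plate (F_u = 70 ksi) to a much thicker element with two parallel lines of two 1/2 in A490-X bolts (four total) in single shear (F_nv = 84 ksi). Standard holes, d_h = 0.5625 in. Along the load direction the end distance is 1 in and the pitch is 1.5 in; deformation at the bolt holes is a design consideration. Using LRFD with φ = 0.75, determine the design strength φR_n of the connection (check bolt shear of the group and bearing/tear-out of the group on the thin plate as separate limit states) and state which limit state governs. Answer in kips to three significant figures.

Bolt shear: A_b = π·0.5²/4 = 0.1963 in²; R_n = 84 × 0.1963 × 4 × 1 = 65.97 kips → 0.75 × 65.97 = 49.5 kips.
Bearing (1.2 l_c t F_u ≤ 2.4 d t F_u): upper limit = 2.4·0.5·0.375·70 = 31.5 kips.
  Edge l_c = 1 − 0.5625/2 = 0.7188 → r_n = 22.64 kips; interior l_c = 1.5 − 0.5625 = 0.9375 → r_n = 29.53 kips.
  R_n,bearing = 2·22.64 + 2·29.53 = 104.3 kips → 0.75 × 104.3 = 78.3 kips.
Bolt shear governs: 49.5 kips.

49.5 kips (bolt shear governs)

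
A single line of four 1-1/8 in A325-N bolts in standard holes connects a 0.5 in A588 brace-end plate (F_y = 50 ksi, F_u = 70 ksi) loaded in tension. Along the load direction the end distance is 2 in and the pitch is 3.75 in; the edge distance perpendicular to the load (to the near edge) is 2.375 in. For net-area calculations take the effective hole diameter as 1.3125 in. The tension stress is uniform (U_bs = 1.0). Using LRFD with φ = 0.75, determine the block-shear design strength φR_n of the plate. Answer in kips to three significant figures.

181 kips

Shear plane L_v = 2 + 3·3.75 = 13.25 in; A_gv = 13.25 × 0.5 = 6.625 in².
A_nv = (13.25 − 3.5·1.3125) × 0.5 = 4.328 in².
A_nt = (2.375 − 0.5·1.3125) × 0.5 = 0.8594 in².
0.6 F_u A_nv = 181.8 kips; 0.6 F_y A_gv = 198.8 kips → shear rupture governs the shear term.
R_n = 181.8 + 1.0 × 70 × 0.8594 = 241.9 kips.
Design strength φR_n = 0.75 × 241.9 = 181 kips.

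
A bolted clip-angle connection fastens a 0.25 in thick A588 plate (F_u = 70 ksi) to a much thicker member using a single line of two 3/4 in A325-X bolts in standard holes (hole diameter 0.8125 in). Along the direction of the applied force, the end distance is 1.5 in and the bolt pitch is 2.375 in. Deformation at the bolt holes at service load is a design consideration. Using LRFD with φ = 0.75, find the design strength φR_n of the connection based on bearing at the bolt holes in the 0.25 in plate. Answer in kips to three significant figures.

Per bolt r_n = 1.2 l_c t F_u ≤ 2.4 d t F_u; upper limit = 2.4 × 0.75 × 0.25 × 70 = 31.5 kips.
Edge bolt: l_c = 1.5 − 0.8125/2 = 1.094 in → 1.2 × 1.094 × 0.25 × 70 = 22.97 → r_n = 22.97 kips.
Interior bolts: l_c = 2.375 − 0.8125 = 1.562 in → 1.2 × 1.562 × 0.25 × 70 = 32.81 → r_n = 31.5 kips.
R_n = 1 × 22.97 + 1 × 31.5 = 54.47 kips.
Design strength φR_n = 0.75 × 54.47 = 40.9 kips.

40.9 kips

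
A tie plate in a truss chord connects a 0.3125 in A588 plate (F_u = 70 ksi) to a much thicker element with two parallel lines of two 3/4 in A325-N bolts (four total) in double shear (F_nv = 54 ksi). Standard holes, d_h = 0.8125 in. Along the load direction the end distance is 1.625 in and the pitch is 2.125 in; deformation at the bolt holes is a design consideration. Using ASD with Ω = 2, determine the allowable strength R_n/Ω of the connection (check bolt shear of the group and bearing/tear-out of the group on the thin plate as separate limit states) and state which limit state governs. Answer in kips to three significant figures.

Bolt shear: A_b = π·0.75²/4 = 0.4418 in²; R_n = 54 × 0.4418 × 4 × 2 = 190.9 kips → 190.9 / 2 = 95.4 kips.
Bearing (1.2 l_c t F_u ≤ 2.4 d t F_u): upper limit = 2.4·0.75·0.3125·70 = 39.38 kips.
  Edge l_c = 1.625 − 0.8125/2 = 1.219 → r_n = 31.99 kips; interior l_c = 2.125 − 0.8125 = 1.312 → r_n = 34.45 kips.
  R_n,bearing = 2·31.99 + 2·34.45 = 132.9 kips → 132.9 / 2 = 66.4 kips.
Bearing governs: 66.4 kips.

66.4 kips (bearing governs)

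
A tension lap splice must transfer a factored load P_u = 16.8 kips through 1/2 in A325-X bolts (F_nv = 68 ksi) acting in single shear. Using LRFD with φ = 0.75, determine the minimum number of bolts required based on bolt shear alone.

A_b = π·0.5²/4 = 0.1963 in².
Per-bolt design strength φR_n = 0.75 × 68 × 0.1963 × 1 = 10.01 kips.
n ≥ 16.8 / 10.01 = 1.678 → use 2 bolts.

2 bolts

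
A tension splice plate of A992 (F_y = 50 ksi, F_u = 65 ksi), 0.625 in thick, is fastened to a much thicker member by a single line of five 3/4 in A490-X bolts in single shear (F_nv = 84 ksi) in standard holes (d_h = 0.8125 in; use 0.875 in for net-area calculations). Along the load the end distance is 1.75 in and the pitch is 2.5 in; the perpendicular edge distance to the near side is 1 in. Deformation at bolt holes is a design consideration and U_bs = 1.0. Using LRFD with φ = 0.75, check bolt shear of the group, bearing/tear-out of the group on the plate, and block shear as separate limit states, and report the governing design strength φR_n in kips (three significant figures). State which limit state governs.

139 kips (bolt shear governs)

Bolt shear: A_b = π·0.75²/4 = 0.4418 in²; R_n = 84 × 0.4418 × 5 × 1 = 185.6 kips → 0.75 × 185.6 = 139 kips.
Bearing: edge l_c = 1.344, r_n = 65.51 kips; interior l_c = 1.688, r_n = 73.12 kips; R_n = 65.51 + 4·73.12 = 358 kips → 269 kips.
Block shear: A_gv = 7.344, A_nv = 4.883, A_nt = 0.3516 in²; R_n = min(0.6F_uA_nv, 0.6F_yA_gv) + U_bs·F_u·A_nt = 213.3 kips → 160 kips.
Bolt shear governs: 139 kips.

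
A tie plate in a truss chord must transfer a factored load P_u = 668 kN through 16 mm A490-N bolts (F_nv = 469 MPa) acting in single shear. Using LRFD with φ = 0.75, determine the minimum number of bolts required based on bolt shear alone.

A_b = π·16²/4 = 201.1 mm².
Per-bolt design strength φR_n = 0.75 × 469 × 201.1 × 1 / 1000 = 70.72 kN.
n ≥ 668 / 70.72 = 9.445 → use 10 bolts.

10 bolts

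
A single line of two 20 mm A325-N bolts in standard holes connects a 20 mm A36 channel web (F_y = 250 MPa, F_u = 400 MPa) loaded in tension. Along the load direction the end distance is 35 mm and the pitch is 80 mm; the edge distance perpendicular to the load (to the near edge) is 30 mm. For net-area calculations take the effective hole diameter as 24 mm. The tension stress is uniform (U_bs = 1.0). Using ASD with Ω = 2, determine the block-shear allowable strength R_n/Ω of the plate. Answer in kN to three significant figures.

Shear plane L_v = 35 + 1·80 = 115 mm; A_gv = 115 × 20 = 2300 mm².
A_nv = (115 − 1.5·24) × 20 = 1580 mm².
A_nt = (30 − 0.5·24) × 20 = 360 mm².
0.6 F_u A_nv = 379.2 kN; 0.6 F_y A_gv = 345 kN → shear yielding governs the shear term.
R_n = 345 + 1.0 × 400 × 360 / 1000 = 489 kN.
Allowable strength R_n/Ω = 489 / 2 = 244 kN.

244 kN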